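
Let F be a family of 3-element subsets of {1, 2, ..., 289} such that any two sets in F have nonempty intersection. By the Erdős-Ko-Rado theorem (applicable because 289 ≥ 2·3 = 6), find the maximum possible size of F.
max |F| = C(288, 2) = 41328

The Erdős-Ko-Rado theorem states: for n ≥ 2k, an intersecting family of k-subsets of an n-element set has size at most C(n − 1, k − 1), with equality for 'star' families {A ⊆ [n] : |A| = k, i ∈ A} (fix an element i). For n = 289, k = 3: C(288, 2) = 41328.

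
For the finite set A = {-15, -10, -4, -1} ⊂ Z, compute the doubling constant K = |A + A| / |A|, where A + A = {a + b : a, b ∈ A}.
K = |A + A| / |A| = 10/4 = 5/2

Enumerate A + A = {a + b : a, b ∈ A}. With |A| = 4, there are |A|^2 = 16 ordered sum pairs; collecting distinct values, A + A = {-30, -25, -20, -19, -16, -14, -11, -8, -5, -2}, so |A + A| = 10. Thus K = 10/4 = 5/2. For comparison, the minimum possible |A + A| over all 4-element sets is 2·4 − 1 = 7 (so min K = 7/4), attained only by arithmetic progressions.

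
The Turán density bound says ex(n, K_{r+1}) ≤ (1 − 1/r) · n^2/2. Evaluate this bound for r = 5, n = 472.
Turán density bound = (4/5) · 472^2/2 = 445568/5 ≈ 89113.6

Turán's theorem: ex(n, K_{r+1}) is achieved by the complete r-partite Turán graph T(n, r) with parts as balanced as possible, and is at most (1 − 1/r) · n^2/2. For r = 5, n = 472: the density bound is (4/5) · 222784/2 = 445568/5 ≈ 89113.6. The integer-valued extremum is e(T(472, 5)) = 89113, which is strictly less than the density bound 445568/5 since 5 ∤ 472 (the parts of T(472, 5) cannot all be equal).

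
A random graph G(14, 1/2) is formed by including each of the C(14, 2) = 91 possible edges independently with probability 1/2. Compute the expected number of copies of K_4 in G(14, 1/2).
E[# K_4] = C(14, 4) · (1/2)^C(4, 2) = 1001 / 2^6 = 15.640625

For each 4-subset S of vertices (there are C(14, 4) = 1001 such S), let X_S = 1 if S induces a K_4 (all C(4, 2) = 6 edges present). Then P(X_S = 1) = (1/2)^6 = 1/64. By linearity of expectation, E[# K_4] = C(14, 4) · (1/2)^6 = 1001 / 64 = 15.640625.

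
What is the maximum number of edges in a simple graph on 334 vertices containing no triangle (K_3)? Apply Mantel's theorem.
ex(334, K_3) = ⌊334^2/4⌋ = 27889

Mantel (1907): a triangle-free graph on n vertices has at most ⌊n^2/4⌋ edges, with equality for the complete bipartite graph K_{⌊n/2⌋, ⌈n/2⌉}. For n = 334: ⌊334^2/4⌋ = ⌊111556/4⌋ = 27889. The extremal graph is K_{167, 167}, which has 167·167 = 27889 edges.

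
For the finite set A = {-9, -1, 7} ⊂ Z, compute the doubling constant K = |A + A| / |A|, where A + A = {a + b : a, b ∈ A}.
K = |A + A| / |A| = 5/3

Enumerate A + A = {a + b : a, b ∈ A}. With |A| = 3, there are |A|^2 = 9 ordered sum pairs; collecting distinct values, A + A = {-18, -10, -2, 6, 14}, so |A + A| = 5. Thus K = 5/3. Here |A + A| = 2|A| − 1 = 5, the minimum possible — so K = 5/3 is minimal, which holds iff A is an arithmetic progression.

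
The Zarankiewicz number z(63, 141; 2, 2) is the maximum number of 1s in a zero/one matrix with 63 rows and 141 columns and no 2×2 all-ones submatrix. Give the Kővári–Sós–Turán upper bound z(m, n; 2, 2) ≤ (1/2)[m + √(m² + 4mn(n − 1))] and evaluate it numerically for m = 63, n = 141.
z(63, 141; 2, 2) ≤ (1/2)[63 + √(63² + 4·63·141·140)] = (1/2)[63 + √4978449] = 1147.1219

Kővári–Sós–Turán: let r_1, ..., r_63 be the row sums and z = Σ r_i the total number of 1s. Each pair of columns can share at most one row with both entries 1 (else a 2×2 all-ones block appears), so Σ_i C(r_i, 2) ≤ C(141, 2) = 9870. By convexity Σ_i C(r_i, 2) ≥ 63·C(z/63, 2) = z(z − 63)/(2·63), giving z² − 63z − 63·141·140 ≤ 0 and hence z ≤ (1/2)[63 + √(3969 + 4·1243620)] = (1/2)[63 + √4978449] ≈ (1/2)(63 + 2231.2438) = 1147.1219.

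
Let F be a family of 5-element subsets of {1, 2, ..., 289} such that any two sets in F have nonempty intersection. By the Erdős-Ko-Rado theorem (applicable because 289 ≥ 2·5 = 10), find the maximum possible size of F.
max |F| = C(288, 4) = 280720440

The Erdős-Ko-Rado theorem states: for n ≥ 2k, an intersecting family of k-subsets of an n-element set has size at most C(n − 1, k − 1), with equality for 'star' families {A ⊆ [n] : |A| = k, i ∈ A} (fix an element i). For n = 289, k = 5: C(288, 4) = 280720440.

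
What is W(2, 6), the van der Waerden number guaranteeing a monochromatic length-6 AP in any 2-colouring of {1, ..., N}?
W(2, 6) = 1132

W(2, 6) = 1132. The lower bound W(2, 6) > 1131 comes from an explicit good 2-colouring of [1, 1131]; the upper bound W(2, 6) ≤ 1132 was verified by exhaustive search over 2-colourings of [1, 1132].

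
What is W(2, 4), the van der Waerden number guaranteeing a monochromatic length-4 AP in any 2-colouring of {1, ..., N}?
W(2, 4) = 35

W(2, 4) = 35. The lower bound W(2, 4) > 34 comes from an explicit good 2-colouring of [1, 34]; the upper bound W(2, 4) ≤ 35 was verified by exhaustive search over 2-colourings of [1, 35].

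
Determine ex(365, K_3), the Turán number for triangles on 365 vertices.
ex(365, K_3) = ⌊365^2/4⌋ = 33306

Mantel (1907): a triangle-free graph on n vertices has at most ⌊n^2/4⌋ edges, with equality for the complete bipartite graph K_{⌊n/2⌋, ⌈n/2⌉}. For n = 365: ⌊365^2/4⌋ = ⌊133225/4⌋ = 33306. The extremal graph is K_{182, 183}, which has 182·183 = 33306 edges.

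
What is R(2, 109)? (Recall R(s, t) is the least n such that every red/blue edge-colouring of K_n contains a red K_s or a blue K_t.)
R(2, 109) = 109

R(2, k) = k for all k ≥ 2: in a 2-colouring of K_k, either some edge is red (a red K_2) or all edges are blue (a blue K_k). And K_{108} coloured all-blue has no blue K_109, so R(2, 109) > 108. Hence R(2, 109) = 109.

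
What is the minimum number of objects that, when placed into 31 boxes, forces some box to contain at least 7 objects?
n = (7 − 1)·31 + 1 = 187

By the generalised pigeonhole principle, to guarantee some box contains ≥ r objects we need more than (r − 1) · k objects total. Threshold: n = (r − 1) · k + 1. With r = 7 and k = 31: n = 6 · 31 + 1 = 186 + 1 = 187. For n = 186 = 6 · 31, we can put exactly 6 objects in every box, avoiding 7 in any single one — so 187 is tight.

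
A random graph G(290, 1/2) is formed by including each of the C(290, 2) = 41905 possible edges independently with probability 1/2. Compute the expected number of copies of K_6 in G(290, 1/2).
E[# K_6] = C(290, 6) · (1/2)^C(6, 2) = 784239335880 / 2^15 = 98029916985/4096 ≈ 23933085.201416

For each 6-subset S of vertices (there are C(290, 6) = 784239335880 such S), let X_S = 1 if S induces a K_6 (all C(6, 2) = 15 edges present). Then P(X_S = 1) = (1/2)^15 = 1/32768. By linearity of expectation, E[# K_6] = C(290, 6) · (1/2)^15 = 784239335880 / 32768 = 98029916985/4096 ≈ 23933085.201416.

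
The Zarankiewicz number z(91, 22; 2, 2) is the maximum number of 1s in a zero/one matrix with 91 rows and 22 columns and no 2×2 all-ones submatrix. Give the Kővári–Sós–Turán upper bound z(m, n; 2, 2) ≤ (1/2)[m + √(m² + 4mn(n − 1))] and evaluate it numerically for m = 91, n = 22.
z(91, 22; 2, 2) ≤ (1/2)[91 + √(91² + 4·91·22·21)] = (1/2)[91 + √176449] = 255.5292

Kővári–Sós–Turán: let r_1, ..., r_91 be the row sums and z = Σ r_i the total number of 1s. Each pair of columns can share at most one row with both entries 1 (else a 2×2 all-ones block appears), so Σ_i C(r_i, 2) ≤ C(22, 2) = 231. By convexity Σ_i C(r_i, 2) ≥ 91·C(z/91, 2) = z(z − 91)/(2·91), giving z² − 91z − 91·22·21 ≤ 0 and hence z ≤ (1/2)[91 + √(8281 + 4·42042)] = (1/2)[91 + √176449] ≈ (1/2)(91 + 420.0583) = 255.5292.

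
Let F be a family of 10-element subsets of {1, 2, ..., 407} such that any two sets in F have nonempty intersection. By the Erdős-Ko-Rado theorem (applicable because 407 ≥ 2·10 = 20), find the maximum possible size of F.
max |F| = C(406, 9) = 755424072378038700

Erdős-Ko-Rado (1961): when n ≥ 2k, max |F| = C(n−1, k−1). The bound is attained by the star {A : i ∈ A} for any fixed i ∈ [n]. Here C(407−1, 10−1) = C(406, 9) = 755424072378038700.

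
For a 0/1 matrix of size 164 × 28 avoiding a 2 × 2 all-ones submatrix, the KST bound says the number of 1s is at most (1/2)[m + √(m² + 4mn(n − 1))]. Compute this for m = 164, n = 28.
z(164, 28; 2, 2) ≤ (1/2)[164 + √(164² + 4·164·28·27)] = (1/2)[164 + √522832] = 443.5356

Kővári–Sós–Turán: let r_1, ..., r_164 be the row sums and z = Σ r_i the total number of 1s. Each pair of columns can share at most one row with both entries 1 (else a 2×2 all-ones block appears), so Σ_i C(r_i, 2) ≤ C(28, 2) = 378. By convexity Σ_i C(r_i, 2) ≥ 164·C(z/164, 2) = z(z − 164)/(2·164), giving z² − 164z − 164·28·27 ≤ 0 and hence z ≤ (1/2)[164 + √(26896 + 4·123984)] = (1/2)[164 + √522832] ≈ (1/2)(164 + 723.0712) = 443.5356.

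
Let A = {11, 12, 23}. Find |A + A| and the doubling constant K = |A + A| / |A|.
K = |A + A| / |A| = 6/3 = 2

Enumerate A + A = {a + b : a, b ∈ A}. With |A| = 3, there are |A|^2 = 9 ordered sum pairs; collecting distinct values, A + A = {22, 23, 24, 34, 35, 46}, so |A + A| = 6. Thus K = 6/3 = 2. For comparison, the minimum possible |A + A| over all 3-element sets is 2·3 − 1 = 5 (so min K = 5/3), attained only by arithmetic progressions.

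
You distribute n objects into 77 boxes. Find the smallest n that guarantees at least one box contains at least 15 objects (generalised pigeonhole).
n = (15 − 1)·77 + 1 = 1079

By the generalised pigeonhole principle, to guarantee some box contains ≥ r objects we need more than (r − 1) · k objects total. Threshold: n = (r − 1) · k + 1. With r = 15 and k = 77: n = 14 · 77 + 1 = 1078 + 1 = 1079. For n = 1078 = 14 · 77, we can put exactly 14 objects in every box, avoiding 15 in any single one — so 1079 is tight.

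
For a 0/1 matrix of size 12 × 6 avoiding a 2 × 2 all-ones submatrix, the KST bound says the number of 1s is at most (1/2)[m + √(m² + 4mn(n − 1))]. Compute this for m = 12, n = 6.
z(12, 6; 2, 2) ≤ (1/2)[12 + √(12² + 4·12·6·5)] = (1/2)[12 + √1584] = 25.8997

Kővári–Sós–Turán: let r_1, ..., r_12 be the row sums and z = Σ r_i the total number of 1s. Each pair of columns can share at most one row with both entries 1 (else a 2×2 all-ones block appears), so Σ_i C(r_i, 2) ≤ C(6, 2) = 15. By convexity Σ_i C(r_i, 2) ≥ 12·C(z/12, 2) = z(z − 12)/(2·12), giving z² − 12z − 12·6·5 ≤ 0 and hence z ≤ (1/2)[12 + √(144 + 4·360)] = (1/2)[12 + √1584] ≈ (1/2)(12 + 39.7995) = 25.8997.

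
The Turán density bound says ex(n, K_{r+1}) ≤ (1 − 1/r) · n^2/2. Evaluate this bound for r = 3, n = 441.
Turán density bound = (2/3) · 441^2/2 = 64827

Turán's theorem: ex(n, K_{r+1}) is achieved by the complete r-partite Turán graph T(n, r) with parts as balanced as possible, and is at most (1 − 1/r) · n^2/2. For r = 3, n = 441: the density bound is (2/3) · 194481/2 = 64827. Since 3 ∣ 441, the Turán graph T(441, 3) has parts of equal size 147, and its edge count e(T(441, 3)) = 64827 attains the density bound exactly.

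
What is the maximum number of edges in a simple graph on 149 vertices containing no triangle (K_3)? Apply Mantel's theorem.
ex(149, K_3) = ⌊149^2/4⌋ = 5550

Mantel (1907): a triangle-free graph on n vertices has at most ⌊n^2/4⌋ edges, with equality for the complete bipartite graph K_{⌊n/2⌋, ⌈n/2⌉}. For n = 149: ⌊149^2/4⌋ = ⌊22201/4⌋ = 5550. The extremal graph is K_{74, 75}, which has 74·75 = 5550 edges.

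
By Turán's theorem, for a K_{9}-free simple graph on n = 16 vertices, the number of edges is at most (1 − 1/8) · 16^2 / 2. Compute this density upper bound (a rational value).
Turán density bound = (7/8) · 16^2/2 = 112

Turán's theorem: ex(n, K_{r+1}) is achieved by the complete r-partite Turán graph T(n, r) with parts as balanced as possible, and is at most (1 − 1/r) · n^2/2. For r = 8, n = 16: the density bound is (7/8) · 256/2 = 112. Since 8 ∣ 16, the Turán graph T(16, 8) has parts of equal size 2, and its edge count e(T(16, 8)) = 112 attains the density bound exactly.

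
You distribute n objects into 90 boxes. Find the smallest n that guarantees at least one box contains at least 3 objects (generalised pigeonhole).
n = (3 − 1)·90 + 1 = 181

By the generalised pigeonhole principle, to guarantee some box contains ≥ r objects we need more than (r − 1) · k objects total. Threshold: n = (r − 1) · k + 1. With r = 3 and k = 90: n = 2 · 90 + 1 = 180 + 1 = 181. For n = 180 = 2 · 90, we can put exactly 2 objects in every box, avoiding 3 in any single one — so 181 is tight.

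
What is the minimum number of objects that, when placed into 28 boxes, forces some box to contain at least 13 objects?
n = (13 − 1)·28 + 1 = 337

By the generalised pigeonhole principle, to guarantee some box contains ≥ r objects we need more than (r − 1) · k objects total. Threshold: n = (r − 1) · k + 1. With r = 13 and k = 28: n = 12 · 28 + 1 = 336 + 1 = 337. For n = 336 = 12 · 28, we can put exactly 12 objects in every box, avoiding 13 in any single one — so 337 is tight.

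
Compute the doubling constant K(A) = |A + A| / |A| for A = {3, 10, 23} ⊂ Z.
K = |A + A| / |A| = 6/3 = 2

Enumerate A + A = {a + b : a, b ∈ A}. With |A| = 3, there are |A|^2 = 9 ordered sum pairs; collecting distinct values, A + A = {6, 13, 20, 26, 33, 46}, so |A + A| = 6. Thus K = 6/3 = 2. For comparison, the minimum possible |A + A| over all 3-element sets is 2·3 − 1 = 5 (so min K = 5/3), attained only by arithmetic progressions.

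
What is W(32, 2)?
W(32, 2) = 32 + 1 = 33

A 2-term AP is any pair of integers, so a monochromatic 2-AP exists iff some colour is used at least twice. With 32 colours, the colouring i ↦ i on {1, ..., 32} uses each colour once, avoiding any monochromatic pair, so W(32, 2) > 32. For {1, ..., 33}, pigeonhole forces two integers of the same colour, which form a monochromatic 2-AP. Hence W(32, 2) = 33.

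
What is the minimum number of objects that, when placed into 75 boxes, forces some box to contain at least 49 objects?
n = (49 − 1)·75 + 1 = 3601

By the generalised pigeonhole principle, to guarantee some box contains ≥ r objects we need more than (r − 1) · k objects total. Threshold: n = (r − 1) · k + 1. With r = 49 and k = 75: n = 48 · 75 + 1 = 3600 + 1 = 3601. For n = 3600 = 48 · 75, we can put exactly 48 objects in every box, avoiding 49 in any single one — so 3601 is tight.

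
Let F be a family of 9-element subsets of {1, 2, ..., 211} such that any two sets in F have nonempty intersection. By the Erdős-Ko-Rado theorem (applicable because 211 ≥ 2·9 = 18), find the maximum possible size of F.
max |F| = C(210, 8) = 81964543530870

Erdős-Ko-Rado (1961): when n ≥ 2k, max |F| = C(n−1, k−1). The bound is attained by the star {A : i ∈ A} for any fixed i ∈ [n]. Here C(211−1, 9−1) = C(210, 8) = 81964543530870.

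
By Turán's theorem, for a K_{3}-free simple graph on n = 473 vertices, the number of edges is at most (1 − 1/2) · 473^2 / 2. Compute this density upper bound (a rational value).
Turán density bound = (1/2) · 473^2/2 = 223729/4 ≈ 55932.25

Turán's theorem: ex(n, K_{r+1}) is achieved by the complete r-partite Turán graph T(n, r) with parts as balanced as possible, and is at most (1 − 1/r) · n^2/2. For r = 2, n = 473: the density bound is (1/2) · 223729/2 = 223729/4 ≈ 55932.25. The integer-valued extremum is e(T(473, 2)) = 55932, which is strictly less than the density bound 223729/4 since 2 ∤ 473 (the parts of T(473, 2) cannot all be equal).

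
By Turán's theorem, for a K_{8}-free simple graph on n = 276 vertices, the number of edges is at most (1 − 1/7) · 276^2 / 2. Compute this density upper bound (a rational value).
Turán density bound = (6/7) · 276^2/2 = 228528/7 ≈ 32646.8571

Turán's theorem: ex(n, K_{r+1}) is achieved by the complete r-partite Turán graph T(n, r) with parts as balanced as possible, and is at most (1 − 1/r) · n^2/2. For r = 7, n = 276: the density bound is (6/7) · 76176/2 = 228528/7 ≈ 32646.8571. The integer-valued extremum is e(T(276, 7)) = 32646, which is strictly less than the density bound 228528/7 since 7 ∤ 276 (the parts of T(276, 7) cannot all be equal).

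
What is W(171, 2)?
W(171, 2) = 171 + 1 = 172

A 2-term AP is any pair of integers, so a monochromatic 2-AP exists iff some colour is used at least twice. With 171 colours, the colouring i ↦ i on {1, ..., 171} uses each colour once, avoiding any monochromatic pair, so W(171, 2) > 171. For {1, ..., 172}, pigeonhole forces two integers of the same colour, which form a monochromatic 2-AP. Hence W(171, 2) = 172.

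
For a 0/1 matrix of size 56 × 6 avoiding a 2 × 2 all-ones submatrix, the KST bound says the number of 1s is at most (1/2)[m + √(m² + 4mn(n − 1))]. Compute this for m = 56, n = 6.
z(56, 6; 2, 2) ≤ (1/2)[56 + √(56² + 4·56·6·5)] = (1/2)[56 + √9856] = 77.6387

Kővári–Sós–Turán: let r_1, ..., r_56 be the row sums and z = Σ r_i the total number of 1s. Each pair of columns can share at most one row with both entries 1 (else a 2×2 all-ones block appears), so Σ_i C(r_i, 2) ≤ C(6, 2) = 15. By convexity Σ_i C(r_i, 2) ≥ 56·C(z/56, 2) = z(z − 56)/(2·56), giving z² − 56z − 56·6·5 ≤ 0 and hence z ≤ (1/2)[56 + √(3136 + 4·1680)] = (1/2)[56 + √9856] ≈ (1/2)(56 + 99.2774) = 77.6387.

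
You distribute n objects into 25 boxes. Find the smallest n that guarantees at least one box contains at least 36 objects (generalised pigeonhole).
n = (36 − 1)·25 + 1 = 876

By the generalised pigeonhole principle, to guarantee some box contains ≥ r objects we need more than (r − 1) · k objects total. Threshold: n = (r − 1) · k + 1. With r = 36 and k = 25: n = 35 · 25 + 1 = 875 + 1 = 876. For n = 875 = 35 · 25, we can put exactly 35 objects in every box, avoiding 36 in any single one — so 876 is tight.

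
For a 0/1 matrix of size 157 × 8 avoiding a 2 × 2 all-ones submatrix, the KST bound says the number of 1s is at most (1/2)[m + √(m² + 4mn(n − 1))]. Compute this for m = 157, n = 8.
z(157, 8; 2, 2) ≤ (1/2)[157 + √(157² + 4·157·8·7)] = (1/2)[157 + √59817] = 200.7876

Kővári–Sós–Turán: let r_1, ..., r_157 be the row sums and z = Σ r_i the total number of 1s. Each pair of columns can share at most one row with both entries 1 (else a 2×2 all-ones block appears), so Σ_i C(r_i, 2) ≤ C(8, 2) = 28. By convexity Σ_i C(r_i, 2) ≥ 157·C(z/157, 2) = z(z − 157)/(2·157), giving z² − 157z − 157·8·7 ≤ 0 and hence z ≤ (1/2)[157 + √(24649 + 4·8792)] = (1/2)[157 + √59817] ≈ (1/2)(157 + 244.5751) = 200.7876.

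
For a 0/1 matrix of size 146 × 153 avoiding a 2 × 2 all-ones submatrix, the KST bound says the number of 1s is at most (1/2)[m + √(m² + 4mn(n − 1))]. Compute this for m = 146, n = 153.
z(146, 153; 2, 2) ≤ (1/2)[146 + √(146² + 4·146·153·152)] = (1/2)[146 + √13602820] = 1917.1001

Kővári–Sós–Turán: let r_1, ..., r_146 be the row sums and z = Σ r_i the total number of 1s. Each pair of columns can share at most one row with both entries 1 (else a 2×2 all-ones block appears), so Σ_i C(r_i, 2) ≤ C(153, 2) = 11628. By convexity Σ_i C(r_i, 2) ≥ 146·C(z/146, 2) = z(z − 146)/(2·146), giving z² − 146z − 146·153·152 ≤ 0 and hence z ≤ (1/2)[146 + √(21316 + 4·3395376)] = (1/2)[146 + √13602820] ≈ (1/2)(146 + 3688.2001) = 1917.1001.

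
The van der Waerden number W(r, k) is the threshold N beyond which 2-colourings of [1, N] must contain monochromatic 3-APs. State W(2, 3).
W(2, 3) = 9

Lower bound: the 2-colouring RRBBRRBB of {1, ..., 8} (R at positions {1, 2, 5, 6}, B at {3, 4, 7, 8}) contains no monochromatic 3-term AP, so W(2, 3) > 8. Upper bound: a case analysis on any 2-colouring of {1, ..., 9} forces such an AP. Hence W(2, 3) = 9.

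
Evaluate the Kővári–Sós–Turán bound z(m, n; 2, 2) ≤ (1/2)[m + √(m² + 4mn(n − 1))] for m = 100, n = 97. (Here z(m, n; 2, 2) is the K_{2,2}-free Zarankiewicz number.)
z(100, 97; 2, 2) ≤ (1/2)[100 + √(100² + 4·100·97·96)] = (1/2)[100 + √3734800] = 1016.2815

Kővári–Sós–Turán: let r_1, ..., r_100 be the row sums and z = Σ r_i the total number of 1s. Each pair of columns can share at most one row with both entries 1 (else a 2×2 all-ones block appears), so Σ_i C(r_i, 2) ≤ C(97, 2) = 4656. By convexity Σ_i C(r_i, 2) ≥ 100·C(z/100, 2) = z(z − 100)/(2·100), giving z² − 100z − 100·97·96 ≤ 0 and hence z ≤ (1/2)[100 + √(10000 + 4·931200)] = (1/2)[100 + √3734800] ≈ (1/2)(100 + 1932.5631) = 1016.2815.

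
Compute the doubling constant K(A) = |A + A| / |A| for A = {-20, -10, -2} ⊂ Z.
K = |A + A| / |A| = 6/3 = 2

Enumerate A + A = {a + b : a, b ∈ A}. With |A| = 3, there are |A|^2 = 9 ordered sum pairs; collecting distinct values, A + A = {-40, -30, -22, -20, -12, -4}, so |A + A| = 6. Thus K = 6/3 = 2. For comparison, the minimum possible |A + A| over all 3-element sets is 2·3 − 1 = 5 (so min K = 5/3), attained only by arithmetic progressions.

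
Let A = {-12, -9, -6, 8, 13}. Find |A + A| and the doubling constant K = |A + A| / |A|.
K = |A + A| / |A| = 14/5

Enumerate A + A = {a + b : a, b ∈ A}. With |A| = 5, there are |A|^2 = 25 ordered sum pairs; collecting distinct values, A + A = {-24, -21, -18, -15, -12, -4, -1, 1, 2, 4, 7, 16, 21, 26}, so |A + A| = 14. Thus K = 14/5. For comparison, the minimum possible |A + A| over all 5-element sets is 2·5 − 1 = 9 (so min K = 9/5), attained only by arithmetic progressions.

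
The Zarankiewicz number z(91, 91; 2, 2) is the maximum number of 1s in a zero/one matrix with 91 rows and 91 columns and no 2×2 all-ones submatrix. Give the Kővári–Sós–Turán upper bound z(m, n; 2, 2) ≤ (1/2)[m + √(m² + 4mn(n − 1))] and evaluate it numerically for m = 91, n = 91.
z(91, 91; 2, 2) ≤ (1/2)[91 + √(91² + 4·91·91·90)] = (1/2)[91 + √2989441] = 910

Kővári–Sós–Turán: let r_1, ..., r_91 be the row sums and z = Σ r_i the total number of 1s. Each pair of columns can share at most one row with both entries 1 (else a 2×2 all-ones block appears), so Σ_i C(r_i, 2) ≤ C(91, 2) = 4095. By convexity Σ_i C(r_i, 2) ≥ 91·C(z/91, 2) = z(z − 91)/(2·91), giving z² − 91z − 91·91·90 ≤ 0 and hence z ≤ (1/2)[91 + √(8281 + 4·745290)] = (1/2)[91 + √2989441] ≈ (1/2)(91 + 1729) = 910.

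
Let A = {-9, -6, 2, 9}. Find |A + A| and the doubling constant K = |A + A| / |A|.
K = |A + A| / |A| = 10/4 = 5/2

Enumerate A + A = {a + b : a, b ∈ A}. With |A| = 4, there are |A|^2 = 16 ordered sum pairs; collecting distinct values, A + A = {-18, -15, -12, -7, -4, 0, 3, 4, 11, 18}, so |A + A| = 10. Thus K = 10/4 = 5/2. For comparison, the minimum possible |A + A| over all 4-element sets is 2·4 − 1 = 7 (so min K = 7/4), attained only by arithmetic progressions.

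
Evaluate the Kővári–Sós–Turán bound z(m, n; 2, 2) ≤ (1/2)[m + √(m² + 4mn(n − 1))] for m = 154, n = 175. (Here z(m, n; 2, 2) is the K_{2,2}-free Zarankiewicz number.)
z(154, 175; 2, 2) ≤ (1/2)[154 + √(154² + 4·154·175·174)] = (1/2)[154 + √18780916] = 2243.8477

Kővári–Sós–Turán: let r_1, ..., r_154 be the row sums and z = Σ r_i the total number of 1s. Each pair of columns can share at most one row with both entries 1 (else a 2×2 all-ones block appears), so Σ_i C(r_i, 2) ≤ C(175, 2) = 15225. By convexity Σ_i C(r_i, 2) ≥ 154·C(z/154, 2) = z(z − 154)/(2·154), giving z² − 154z − 154·175·174 ≤ 0 and hence z ≤ (1/2)[154 + √(23716 + 4·4689300)] = (1/2)[154 + √18780916] ≈ (1/2)(154 + 4333.6954) = 2243.8477.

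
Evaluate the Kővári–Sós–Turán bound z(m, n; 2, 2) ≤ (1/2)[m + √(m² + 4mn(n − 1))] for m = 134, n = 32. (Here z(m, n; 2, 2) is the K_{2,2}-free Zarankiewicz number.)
z(134, 32; 2, 2) ≤ (1/2)[134 + √(134² + 4·134·32·31)] = (1/2)[134 + √549668] = 437.698

Kővári–Sós–Turán: let r_1, ..., r_134 be the row sums and z = Σ r_i the total number of 1s. Each pair of columns can share at most one row with both entries 1 (else a 2×2 all-ones block appears), so Σ_i C(r_i, 2) ≤ C(32, 2) = 496. By convexity Σ_i C(r_i, 2) ≥ 134·C(z/134, 2) = z(z − 134)/(2·134), giving z² − 134z − 134·32·31 ≤ 0 and hence z ≤ (1/2)[134 + √(17956 + 4·132928)] = (1/2)[134 + √549668] ≈ (1/2)(134 + 741.396) = 437.698.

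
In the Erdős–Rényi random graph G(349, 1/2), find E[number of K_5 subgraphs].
E[# K_5] = C(349, 5) · (1/2)^C(5, 2) = 41922588819 / 2^10 ≈ 40940028.143555

For each 5-subset S of vertices (there are C(349, 5) = 41922588819 such S), let X_S = 1 if S induces a K_5 (all C(5, 2) = 10 edges present). Then P(X_S = 1) = (1/2)^10 = 1/1024. By linearity of expectation, E[# K_5] = C(349, 5) · (1/2)^10 = 41922588819 / 1024 ≈ 40940028.143555.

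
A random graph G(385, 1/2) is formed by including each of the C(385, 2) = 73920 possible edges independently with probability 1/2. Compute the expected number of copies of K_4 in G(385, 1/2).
E[# K_4] = C(385, 4) · (1/2)^C(4, 2) = 901244960 / 2^6 = 28163905/2 = 14081952.5

For each 4-subset S of vertices (there are C(385, 4) = 901244960 such S), let X_S = 1 if S induces a K_4 (all C(4, 2) = 6 edges present). Then P(X_S = 1) = (1/2)^6 = 1/64. By linearity of expectation, E[# K_4] = C(385, 4) · (1/2)^6 = 901244960 / 64 = 28163905/2 = 14081952.5.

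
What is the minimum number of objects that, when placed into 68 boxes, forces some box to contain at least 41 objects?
n = (41 − 1)·68 + 1 = 2721

By the generalised pigeonhole principle, to guarantee some box contains ≥ r objects we need more than (r − 1) · k objects total. Threshold: n = (r − 1) · k + 1. With r = 41 and k = 68: n = 40 · 68 + 1 = 2720 + 1 = 2721. For n = 2720 = 40 · 68, we can put exactly 40 objects in every box, avoiding 41 in any single one — so 2721 is tight.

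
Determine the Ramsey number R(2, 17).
R(2, 17) = 17

R(2, k) = k for all k ≥ 2: in a 2-colouring of K_k, either some edge is red (a red K_2) or all edges are blue (a blue K_k). And K_{16} coloured all-blue has no blue K_17, so R(2, 17) > 16. Hence R(2, 17) = 17.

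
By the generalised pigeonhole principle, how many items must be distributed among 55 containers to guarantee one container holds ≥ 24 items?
n = (24 − 1)·55 + 1 = 1266

By the generalised pigeonhole principle, to guarantee some box contains ≥ r objects we need more than (r − 1) · k objects total. Threshold: n = (r − 1) · k + 1. With r = 24 and k = 55: n = 23 · 55 + 1 = 1265 + 1 = 1266. For n = 1265 = 23 · 55, we can put exactly 23 objects in every box, avoiding 24 in any single one — so 1266 is tight.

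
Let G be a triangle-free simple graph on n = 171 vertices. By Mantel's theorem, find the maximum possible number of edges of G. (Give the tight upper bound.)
ex(171, K_3) = ⌊171^2/4⌋ = 7310

Mantel (1907): a triangle-free graph on n vertices has at most ⌊n^2/4⌋ edges, with equality for the complete bipartite graph K_{⌊n/2⌋, ⌈n/2⌉}. For n = 171: ⌊171^2/4⌋ = ⌊29241/4⌋ = 7310. The extremal graph is K_{85, 86}, which has 85·86 = 7310 edges.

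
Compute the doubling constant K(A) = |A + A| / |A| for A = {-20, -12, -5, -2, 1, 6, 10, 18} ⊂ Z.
K = |A + A| / |A| = 31/8

Enumerate A + A = {a + b : a, b ∈ A}. With |A| = 8, there are |A|^2 = 64 ordered sum pairs; collecting distinct values, A + A = {-40, -32, -25, -24, -22, -19, -17, -14, -11, -10, -7, -6, -4, -2, -1, 1, 2, 4, 5, 6, 7, 8, 11, 12, 13, 16, 19, 20, 24, 28, 36}, so |A + A| = 31. Thus K = 31/8. For comparison, the minimum possible |A + A| over all 8-element sets is 2·8 − 1 = 15 (so min K = 15/8), attained only by arithmetic progressions.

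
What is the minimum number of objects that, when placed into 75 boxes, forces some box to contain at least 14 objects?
n = (14 − 1)·75 + 1 = 976

By the generalised pigeonhole principle, to guarantee some box contains ≥ r objects we need more than (r − 1) · k objects total. Threshold: n = (r − 1) · k + 1. With r = 14 and k = 75: n = 13 · 75 + 1 = 975 + 1 = 976. For n = 975 = 13 · 75, we can put exactly 13 objects in every box, avoiding 14 in any single one — so 976 is tight.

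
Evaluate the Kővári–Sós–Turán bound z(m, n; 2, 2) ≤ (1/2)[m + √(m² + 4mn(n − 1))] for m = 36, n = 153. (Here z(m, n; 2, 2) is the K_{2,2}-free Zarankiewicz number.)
z(36, 153; 2, 2) ≤ (1/2)[36 + √(36² + 4·36·153·152)] = (1/2)[36 + √3350160] = 933.1721

Kővári–Sós–Turán: let r_1, ..., r_36 be the row sums and z = Σ r_i the total number of 1s. Each pair of columns can share at most one row with both entries 1 (else a 2×2 all-ones block appears), so Σ_i C(r_i, 2) ≤ C(153, 2) = 11628. By convexity Σ_i C(r_i, 2) ≥ 36·C(z/36, 2) = z(z − 36)/(2·36), giving z² − 36z − 36·153·152 ≤ 0 and hence z ≤ (1/2)[36 + √(1296 + 4·837216)] = (1/2)[36 + √3350160] ≈ (1/2)(36 + 1830.3442) = 933.1721.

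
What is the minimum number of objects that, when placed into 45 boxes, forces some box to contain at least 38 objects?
n = (38 − 1)·45 + 1 = 1666

By the generalised pigeonhole principle, to guarantee some box contains ≥ r objects we need more than (r − 1) · k objects total. Threshold: n = (r − 1) · k + 1. With r = 38 and k = 45: n = 37 · 45 + 1 = 1665 + 1 = 1666. For n = 1665 = 37 · 45, we can put exactly 37 objects in every box, avoiding 38 in any single one — so 1666 is tight.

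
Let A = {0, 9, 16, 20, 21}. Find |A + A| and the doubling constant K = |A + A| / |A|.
K = |A + A| / |A| = 15/5 = 3

Enumerate A + A = {a + b : a, b ∈ A}. With |A| = 5, there are |A|^2 = 25 ordered sum pairs; collecting distinct values, A + A = {0, 9, 16, 18, 20, 21, 25, 29, 30, 32, 36, 37, 40, 41, 42}, so |A + A| = 15. Thus K = 15/5 = 3. For comparison, the minimum possible |A + A| over all 5-element sets is 2·5 − 1 = 9 (so min K = 9/5), attained only by arithmetic progressions.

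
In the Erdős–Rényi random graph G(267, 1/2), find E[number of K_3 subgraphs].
E[# K_3] = C(267, 3) · (1/2)^C(3, 2) = 3136805 / 2^3 = 392100.625

For each 3-subset S of vertices (there are C(267, 3) = 3136805 such S), let X_S = 1 if S induces a K_3 (all C(3, 2) = 3 edges present). Then P(X_S = 1) = (1/2)^3 = 1/8. By linearity of expectation, E[# K_3] = C(267, 3) · (1/2)^3 = 3136805 / 8 = 392100.625.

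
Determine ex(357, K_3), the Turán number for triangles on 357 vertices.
ex(357, K_3) = ⌊357^2/4⌋ = 31862

Mantel (1907): a triangle-free graph on n vertices has at most ⌊n^2/4⌋ edges, with equality for the complete bipartite graph K_{⌊n/2⌋, ⌈n/2⌉}. For n = 357: ⌊357^2/4⌋ = ⌊127449/4⌋ = 31862. The extremal graph is K_{178, 179}, which has 178·179 = 31862 edges.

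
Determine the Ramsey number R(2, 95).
R(2, 95) = 95

R(2, k) = k for all k ≥ 2: in a 2-colouring of K_k, either some edge is red (a red K_2) or all edges are blue (a blue K_k). And K_{94} coloured all-blue has no blue K_95, so R(2, 95) > 94. Hence R(2, 95) = 95.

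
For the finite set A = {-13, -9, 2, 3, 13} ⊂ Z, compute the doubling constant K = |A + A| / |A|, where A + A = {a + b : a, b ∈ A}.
K = |A + A| / |A| = 14/5

Enumerate A + A = {a + b : a, b ∈ A}. With |A| = 5, there are |A|^2 = 25 ordered sum pairs; collecting distinct values, A + A = {-26, -22, -18, -11, -10, -7, -6, 0, 4, 5, 6, 15, 16, 26}, so |A + A| = 14. Thus K = 14/5. For comparison, the minimum possible |A + A| over all 5-element sets is 2·5 − 1 = 9 (so min K = 9/5), attained only by arithmetic progressions.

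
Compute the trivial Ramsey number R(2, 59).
R(2, 59) = 59

R(2, k) = k for all k ≥ 2: in a 2-colouring of K_k, either some edge is red (a red K_2) or all edges are blue (a blue K_k). And K_{58} coloured all-blue has no blue K_59, so R(2, 59) > 58. Hence R(2, 59) = 59.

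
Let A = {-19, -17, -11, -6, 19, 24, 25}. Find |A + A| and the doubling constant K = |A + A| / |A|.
K = |A + A| / |A| = 26/7

Enumerate A + A = {a + b : a, b ∈ A}. With |A| = 7, there are |A|^2 = 49 ordered sum pairs; collecting distinct values, A + A = {-38, -36, -34, -30, -28, -25, -23, -22, -17, -12, 0, 2, 5, 6, 7, 8, 13, 14, 18, 19, 38, 43, 44, 48, 49, 50}, so |A + A| = 26. Thus K = 26/7. For comparison, the minimum possible |A + A| over all 7-element sets is 2·7 − 1 = 13 (so min K = 13/7), attained only by arithmetic progressions.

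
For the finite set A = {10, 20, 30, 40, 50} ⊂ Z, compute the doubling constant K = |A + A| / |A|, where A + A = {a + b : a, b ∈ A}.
K = |A + A| / |A| = 9/5

Enumerate A + A = {a + b : a, b ∈ A}. With |A| = 5, there are |A|^2 = 25 ordered sum pairs; collecting distinct values, A + A = {20, 30, 40, 50, 60, 70, 80, 90, 100}, so |A + A| = 9. Thus K = 9/5. Here |A + A| = 2|A| − 1 = 9, the minimum possible — so K = 9/5 is minimal, which holds iff A is an arithmetic progression.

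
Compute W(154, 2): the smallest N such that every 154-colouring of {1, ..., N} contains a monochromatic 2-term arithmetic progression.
W(154, 2) = 154 + 1 = 155

A 2-term AP is any pair of integers, so a monochromatic 2-AP exists iff some colour is used at least twice. With 154 colours, the colouring i ↦ i on {1, ..., 154} uses each colour once, avoiding any monochromatic pair, so W(154, 2) > 154. For {1, ..., 155}, pigeonhole forces two integers of the same colour, which form a monochromatic 2-AP. Hence W(154, 2) = 155.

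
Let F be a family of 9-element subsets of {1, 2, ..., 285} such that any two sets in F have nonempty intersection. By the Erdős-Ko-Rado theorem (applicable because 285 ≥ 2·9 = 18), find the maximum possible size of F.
max |F| = C(284, 8) = 950225060447529

Erdős-Ko-Rado (1961): when n ≥ 2k, max |F| = C(n−1, k−1). The bound is attained by the star {A : i ∈ A} for any fixed i ∈ [n]. Here C(285−1, 9−1) = C(284, 8) = 950225060447529.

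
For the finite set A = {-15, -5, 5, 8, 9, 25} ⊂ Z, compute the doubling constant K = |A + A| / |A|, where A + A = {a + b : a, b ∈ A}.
K = |A + A| / |A| = 19/6

Enumerate A + A = {a + b : a, b ∈ A}. With |A| = 6, there are |A|^2 = 36 ordered sum pairs; collecting distinct values, A + A = {-30, -20, -10, -7, -6, 0, 3, 4, 10, 13, 14, 16, 17, 18, 20, 30, 33, 34, 50}, so |A + A| = 19. Thus K = 19/6. For comparison, the minimum possible |A + A| over all 6-element sets is 2·6 − 1 = 11 (so min K = 11/6), attained only by arithmetic progressions.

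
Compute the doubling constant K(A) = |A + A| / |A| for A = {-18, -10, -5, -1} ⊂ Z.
K = |A + A| / |A| = 10/4 = 5/2

Enumerate A + A = {a + b : a, b ∈ A}. With |A| = 4, there are |A|^2 = 16 ordered sum pairs; collecting distinct values, A + A = {-36, -28, -23, -20, -19, -15, -11, -10, -6, -2}, so |A + A| = 10. Thus K = 10/4 = 5/2. For comparison, the minimum possible |A + A| over all 4-element sets is 2·4 − 1 = 7 (so min K = 7/4), attained only by arithmetic progressions.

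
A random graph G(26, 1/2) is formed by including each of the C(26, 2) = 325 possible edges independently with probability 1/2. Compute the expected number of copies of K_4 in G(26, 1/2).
E[# K_4] = C(26, 4) · (1/2)^C(4, 2) = 14950 / 2^6 = 7475/32 = 233.59375

For each 4-subset S of vertices (there are C(26, 4) = 14950 such S), let X_S = 1 if S induces a K_4 (all C(4, 2) = 6 edges present). Then P(X_S = 1) = (1/2)^6 = 1/64. By linearity of expectation, E[# K_4] = C(26, 4) · (1/2)^6 = 14950 / 64 = 7475/32 = 233.59375.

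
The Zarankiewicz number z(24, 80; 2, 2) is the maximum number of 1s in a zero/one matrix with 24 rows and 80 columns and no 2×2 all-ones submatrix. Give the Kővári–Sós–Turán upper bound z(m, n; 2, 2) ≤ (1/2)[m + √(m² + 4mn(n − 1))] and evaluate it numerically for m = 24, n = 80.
z(24, 80; 2, 2) ≤ (1/2)[24 + √(24² + 4·24·80·79)] = (1/2)[24 + √607296] = 401.646

Kővári–Sós–Turán: let r_1, ..., r_24 be the row sums and z = Σ r_i the total number of 1s. Each pair of columns can share at most one row with both entries 1 (else a 2×2 all-ones block appears), so Σ_i C(r_i, 2) ≤ C(80, 2) = 3160. By convexity Σ_i C(r_i, 2) ≥ 24·C(z/24, 2) = z(z − 24)/(2·24), giving z² − 24z − 24·80·79 ≤ 0 and hence z ≤ (1/2)[24 + √(576 + 4·151680)] = (1/2)[24 + √607296] ≈ (1/2)(24 + 779.292) = 401.646.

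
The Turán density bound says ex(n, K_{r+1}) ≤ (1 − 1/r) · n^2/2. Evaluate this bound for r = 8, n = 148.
Turán density bound = (7/8) · 148^2/2 = 9583

Turán's theorem: ex(n, K_{r+1}) is achieved by the complete r-partite Turán graph T(n, r) with parts as balanced as possible, and is at most (1 − 1/r) · n^2/2. For r = 8, n = 148: the density bound is (7/8) · 21904/2 = 9583. The integer-valued extremum is e(T(148, 8)) = 9582, which is strictly less than the density bound 9583 since 8 ∤ 148 (the parts of T(148, 8) cannot all be equal).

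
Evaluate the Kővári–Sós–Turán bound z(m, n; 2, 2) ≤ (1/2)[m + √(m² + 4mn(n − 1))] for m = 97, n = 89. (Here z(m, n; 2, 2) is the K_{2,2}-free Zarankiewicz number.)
z(97, 89; 2, 2) ≤ (1/2)[97 + √(97² + 4·97·89·88)] = (1/2)[97 + √3048225] = 921.4583

Kővári–Sós–Turán: let r_1, ..., r_97 be the row sums and z = Σ r_i the total number of 1s. Each pair of columns can share at most one row with both entries 1 (else a 2×2 all-ones block appears), so Σ_i C(r_i, 2) ≤ C(89, 2) = 3916. By convexity Σ_i C(r_i, 2) ≥ 97·C(z/97, 2) = z(z − 97)/(2·97), giving z² − 97z − 97·89·88 ≤ 0 and hence z ≤ (1/2)[97 + √(9409 + 4·759704)] = (1/2)[97 + √3048225] ≈ (1/2)(97 + 1745.9167) = 921.4583.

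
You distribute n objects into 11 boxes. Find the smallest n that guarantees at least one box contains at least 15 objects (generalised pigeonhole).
n = (15 − 1)·11 + 1 = 155

By the generalised pigeonhole principle, to guarantee some box contains ≥ r objects we need more than (r − 1) · k objects total. Threshold: n = (r − 1) · k + 1. With r = 15 and k = 11: n = 14 · 11 + 1 = 154 + 1 = 155. For n = 154 = 14 · 11, we can put exactly 14 objects in every box, avoiding 15 in any single one — so 155 is tight.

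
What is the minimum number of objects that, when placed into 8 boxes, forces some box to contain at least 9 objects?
n = (9 − 1)·8 + 1 = 65

By the generalised pigeonhole principle, to guarantee some box contains ≥ r objects we need more than (r − 1) · k objects total. Threshold: n = (r − 1) · k + 1. With r = 9 and k = 8: n = 8 · 8 + 1 = 64 + 1 = 65. For n = 64 = 8 · 8, we can put exactly 8 objects in every box, avoiding 9 in any single one — so 65 is tight.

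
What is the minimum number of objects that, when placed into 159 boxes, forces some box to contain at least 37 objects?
n = (37 − 1)·159 + 1 = 5725

By the generalised pigeonhole principle, to guarantee some box contains ≥ r objects we need more than (r − 1) · k objects total. Threshold: n = (r − 1) · k + 1. With r = 37 and k = 159: n = 36 · 159 + 1 = 5724 + 1 = 5725. For n = 5724 = 36 · 159, we can put exactly 36 objects in every box, avoiding 37 in any single one — so 5725 is tight.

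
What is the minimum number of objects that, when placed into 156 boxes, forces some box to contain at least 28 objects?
n = (28 − 1)·156 + 1 = 4213

By the generalised pigeonhole principle, to guarantee some box contains ≥ r objects we need more than (r − 1) · k objects total. Threshold: n = (r − 1) · k + 1. With r = 28 and k = 156: n = 27 · 156 + 1 = 4212 + 1 = 4213. For n = 4212 = 27 · 156, we can put exactly 27 objects in every box, avoiding 28 in any single one — so 4213 is tight.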